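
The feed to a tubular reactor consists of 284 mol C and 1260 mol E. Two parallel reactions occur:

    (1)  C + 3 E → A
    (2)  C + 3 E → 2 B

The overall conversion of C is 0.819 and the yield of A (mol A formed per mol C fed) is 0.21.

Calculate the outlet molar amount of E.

562 mol

Yield of A: 1ξ₁ / 284 = 0.21 → ξ₁ = 59.64 mol.
Conversion of C: 1ξ₁ + 1ξ₂ = 0.819 × 284 = 232.6 → ξ₂ = 173 mol.
Outlet amounts (n = n₀ + Σ ν·ξ):
  C: 284 − 1(59.64) − 1(173) = 51.4
  E: 1260 − 3(59.64) − 3(173) = 562.2
  A: 0 + 1(59.64) = 59.64
  B: 0 + 2(173) = 345.9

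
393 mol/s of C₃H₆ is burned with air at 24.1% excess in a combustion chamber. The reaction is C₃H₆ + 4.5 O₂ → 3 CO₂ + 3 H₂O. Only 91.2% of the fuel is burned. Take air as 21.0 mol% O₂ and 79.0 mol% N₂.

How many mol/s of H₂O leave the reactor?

Stoichiometric O₂ = 4.5 × 393 = 1768 mol/s; O₂ fed = 1768 × 1.241 = 2195 mol/s.
N₂ fed = 2195 × 79/21 = 8256 mol/s.
Fuel reacted = 0.912 × 393 → ξ = 358.4 mol/s.
Outlet (n = n₀ + ν ξ):
  C₃H₆: 393 − 1(358.4) = 34.58
  O₂: 2195 − 4.5(358.4) = 581.8
  N₂: 8256 (inert)
  CO₂: 0 + 3(358.4) = 1075
  H₂O: 0 + 3(358.4) = 1075

1080 mol/s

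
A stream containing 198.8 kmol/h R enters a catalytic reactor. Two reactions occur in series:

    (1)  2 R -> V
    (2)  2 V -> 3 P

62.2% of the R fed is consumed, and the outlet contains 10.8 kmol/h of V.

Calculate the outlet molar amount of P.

76.5 kmol/h

Conversion of R: R consumed = 2ξ₁ = 0.622 × 198.8 → ξ₁ = 61.83 kmol/h.
V balance: n_V = 0 + 1ξ₁ − 2ξ₂ = 10.8 → ξ₂ = (1·61.83 − 10.8)/2 = 25.51 kmol/h.
Outlet amounts (n = n₀ + Σ ν·ξ):
  R: 198.8 − 2(61.83) = 75.15
  V: 0 + 1(61.83) − 2(25.51) = 10.8
  P: 0 + 3(25.51) = 76.54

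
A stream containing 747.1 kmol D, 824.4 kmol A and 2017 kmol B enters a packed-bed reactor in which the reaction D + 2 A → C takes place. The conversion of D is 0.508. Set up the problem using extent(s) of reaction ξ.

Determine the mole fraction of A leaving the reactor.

0.0231

D reacted = 0.508 × 747.1 = 379.5 kmol; ν_D = −1, so ξ = 379.5/1 = 379.5 kmol.
Outlet amounts (n = n₀ + ν ξ):
  D: 747.1 − 1(379.5) = 367.6
  A: 824.4 − 2(379.5) = 65.35
  C: 0 + 1(379.5) = 379.5
  B: 2017 (inert)
Total out = 2829 kmol; y_A = 65.35 / 2829 = 0.0231.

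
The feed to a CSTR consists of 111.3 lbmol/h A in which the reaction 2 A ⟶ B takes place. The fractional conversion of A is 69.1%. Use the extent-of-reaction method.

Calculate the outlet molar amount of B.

38.5 lbmol/h

A reacted = 0.691 × 111.3 = 76.91 lbmol/h; ν_A = −2, so ξ = 76.91/2 = 38.45 lbmol/h.
Outlet amounts (n = n₀ + ν ξ):
  A: 111.3 − 2(38.45) = 34.39
  B: 0 + 1(38.45) = 38.45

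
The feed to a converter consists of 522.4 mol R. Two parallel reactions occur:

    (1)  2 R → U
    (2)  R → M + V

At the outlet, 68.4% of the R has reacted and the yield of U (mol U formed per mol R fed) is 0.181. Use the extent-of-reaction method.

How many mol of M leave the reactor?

Yield of U: 1ξ₁ / 522.4 = 0.181 → ξ₁ = 94.55 mol.
Conversion of R: 2ξ₁ + 1ξ₂ = 0.684 × 522.4 = 357.3 → ξ₂ = 168.2 mol.
Outlet amounts (n = n₀ + Σ ν·ξ):
  R: 522.4 − 2(94.55) − 1(168.2) = 165.1
  U: 0 + 1(94.55) = 94.55
  M: 0 + 1(168.2) = 168.2
  V: 0 + 1(168.2) = 168.2

168 mol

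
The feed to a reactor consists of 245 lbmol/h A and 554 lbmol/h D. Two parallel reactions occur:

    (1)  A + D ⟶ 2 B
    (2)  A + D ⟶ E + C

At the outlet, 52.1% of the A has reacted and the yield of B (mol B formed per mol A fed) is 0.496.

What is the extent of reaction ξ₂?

ξ₂ = 66.9 lbmol/h

Yield of B: 2ξ₁ / 245 = 0.496 → ξ₁ = 60.76 lbmol/h.
Conversion of A: 1ξ₁ + 1ξ₂ = 0.521 × 245 = 127.6 → ξ₂ = 66.89 lbmol/h.
Outlet amounts (n = n₀ + Σ ν·ξ):
  A: 245 − 1(60.76) − 1(66.89) = 117.4
  D: 554 − 1(60.76) − 1(66.89) = 426.4
  B: 0 + 2(60.76) = 121.5
  E: 0 + 1(66.89) = 66.89
  C: 0 + 1(66.89) = 66.89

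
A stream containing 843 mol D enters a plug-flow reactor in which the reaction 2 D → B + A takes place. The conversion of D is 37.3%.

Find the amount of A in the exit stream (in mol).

D reacted = 0.373 × 843 = 314.4 mol; ν_D = −2, so ξ = 314.4/2 = 157.2 mol.
Outlet amounts (n = n₀ + ν ξ):
  D: 843 − 2(157.2) = 528.6
  B: 0 + 1(157.2) = 157.2
  A: 0 + 1(157.2) = 157.2

157 mol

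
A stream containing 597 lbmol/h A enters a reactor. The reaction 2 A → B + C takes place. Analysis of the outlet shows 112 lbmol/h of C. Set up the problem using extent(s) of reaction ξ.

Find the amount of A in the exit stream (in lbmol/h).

373 lbmol/h

For C: n = n₀ + 1ξ → 112 = 0 + 1ξ, giving ξ = 112 lbmol/h.
Outlet amounts (n = n₀ + ν ξ):
  A: 597 − 2(112) = 373
  B: 0 + 1(112) = 112
  C: 0 + 1(112) = 112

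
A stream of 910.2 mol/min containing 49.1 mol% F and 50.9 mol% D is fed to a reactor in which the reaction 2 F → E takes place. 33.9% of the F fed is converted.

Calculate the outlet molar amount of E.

F reacted = 0.339 × 446.9 = 151.5 mol/min; ν_F = −2, so ξ = 151.5/2 = 75.75 mol/min.
Outlet amounts (n = n₀ + ν ξ):
  F: 446.9 − 2(75.75) = 295.4
  E: 0 + 1(75.75) = 75.75
  D: 463.3 (inert)

75.8 mol/min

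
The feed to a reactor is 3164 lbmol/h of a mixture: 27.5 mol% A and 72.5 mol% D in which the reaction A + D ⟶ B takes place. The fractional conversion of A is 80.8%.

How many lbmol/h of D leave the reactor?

1590 lbmol/h

A reacted = 0.808 × 870.1 = 703 lbmol/h; ν_A = −1, so ξ = 703/1 = 703 lbmol/h.
Outlet amounts (n = n₀ + ν ξ):
  A: 870.1 − 1(703) = 167.1
  D: 2294 − 1(703) = 1591
  B: 0 + 1(703) = 703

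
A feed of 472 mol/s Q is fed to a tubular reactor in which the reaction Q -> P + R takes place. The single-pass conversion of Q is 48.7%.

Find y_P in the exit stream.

Q reacted = 0.487 × 472 = 229.9 mol/s; ν_Q = −1, so ξ = 229.9/1 = 229.9 mol/s.
Outlet amounts (n = n₀ + ν ξ):
  Q: 472 − 1(229.9) = 242.1
  P: 0 + 1(229.9) = 229.9
  R: 0 + 1(229.9) = 229.9
Total out = 701.9 mol/s; y_P = 229.9 / 701.9 = 0.3275.

0.328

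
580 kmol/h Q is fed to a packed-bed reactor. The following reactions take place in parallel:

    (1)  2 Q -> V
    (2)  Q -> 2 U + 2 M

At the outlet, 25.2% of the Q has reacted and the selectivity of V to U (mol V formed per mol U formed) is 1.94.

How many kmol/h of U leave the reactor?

Conversion of Q: Q consumed = 0.252 × 580 = 146.2 kmol/h = 2ξ₁ + 1ξ₂.
Selectivity: 1ξ₁ / (2ξ₂) = 1.94 → ξ₁ = 3.88 ξ₂.
Substitute: (2·3.88 + 1) ξ₂ = 146.2 → ξ₂ = 16.68 kmol/h, ξ₁ = 64.74 kmol/h.
Outlet amounts (n = n₀ + Σ ν·ξ):
  Q: 580 − 2(64.74) − 1(16.68) = 433.8
  V: 0 + 1(64.74) = 64.74
  U: 0 + 2(16.68) = 33.37
  M: 0 + 2(16.68) = 33.37

33.4 kmol/h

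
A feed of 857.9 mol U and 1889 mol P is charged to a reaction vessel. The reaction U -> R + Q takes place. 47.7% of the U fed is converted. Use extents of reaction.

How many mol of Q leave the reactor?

U reacted = 0.477 × 857.9 = 409.2 mol; ν_U = −1, so ξ = 409.2/1 = 409.2 mol.
Outlet amounts (n = n₀ + ν ξ):
  U: 857.9 − 1(409.2) = 448.7
  R: 0 + 1(409.2) = 409.2
  Q: 0 + 1(409.2) = 409.2
  P: 1889 (inert)

409 mol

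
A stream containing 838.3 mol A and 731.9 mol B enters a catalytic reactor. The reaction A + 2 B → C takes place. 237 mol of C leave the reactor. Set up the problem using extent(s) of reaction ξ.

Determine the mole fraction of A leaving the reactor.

0.549

For C: n = n₀ + 1ξ → 237 = 0 + 1ξ, giving ξ = 237 mol.
Outlet amounts (n = n₀ + ν ξ):
  A: 838.3 − 1(237) = 601.3
  B: 731.9 − 2(237) = 257.9
  C: 0 + 1(237) = 237
Total out = 1096 mol; y_A = 601.3 / 1096 = 0.5485.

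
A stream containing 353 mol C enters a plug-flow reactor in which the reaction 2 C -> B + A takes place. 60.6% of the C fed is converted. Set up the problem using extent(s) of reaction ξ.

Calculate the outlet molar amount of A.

C reacted = 0.606 × 353 = 213.9 mol; ν_C = −2, so ξ = 213.9/2 = 107 mol.
Outlet amounts (n = n₀ + ν ξ):
  C: 353 − 2(107) = 139.1
  B: 0 + 1(107) = 107
  A: 0 + 1(107) = 107

107 mol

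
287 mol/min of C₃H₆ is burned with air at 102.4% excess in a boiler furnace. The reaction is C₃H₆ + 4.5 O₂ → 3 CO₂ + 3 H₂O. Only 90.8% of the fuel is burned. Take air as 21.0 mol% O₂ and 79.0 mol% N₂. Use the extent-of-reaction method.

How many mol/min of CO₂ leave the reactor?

782 mol/min

Stoichiometric O₂ = 4.5 × 287 = 1292 mol/min; O₂ fed = 1292 × 2.024 = 2614 mol/min.
N₂ fed = 2614 × 79/21 = 9834 mol/min.
Fuel reacted = 0.908 × 287 → ξ = 260.6 mol/min.
Outlet (n = n₀ + ν ξ):
  C₃H₆: 287 − 1(260.6) = 26.4
  O₂: 2614 − 4.5(260.6) = 1441
  N₂: 9834 (inert)
  CO₂: 0 + 3(260.6) = 781.8
  H₂O: 0 + 3(260.6) = 781.8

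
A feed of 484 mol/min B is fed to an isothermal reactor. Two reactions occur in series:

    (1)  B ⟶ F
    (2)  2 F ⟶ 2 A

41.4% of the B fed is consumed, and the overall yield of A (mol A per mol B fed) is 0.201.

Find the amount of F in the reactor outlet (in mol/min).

103 mol/min

Conversion of B: B consumed = 1ξ₁ = 0.414 × 484 → ξ₁ = 200.4 mol/min.
Yield of A: 2ξ₂ / 484 = 0.201 → ξ₂ = 48.64 mol/min.
Outlet amounts (n = n₀ + Σ ν·ξ):
  B: 484 − 1(200.4) = 283.6
  F: 0 + 1(200.4) − 2(48.64) = 103.1
  A: 0 + 2(48.64) = 97.28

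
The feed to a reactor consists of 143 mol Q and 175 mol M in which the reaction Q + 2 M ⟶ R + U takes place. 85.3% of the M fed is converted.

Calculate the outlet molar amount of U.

M reacted = 0.853 × 175 = 149.3 mol; ν_M = −2, so ξ = 149.3/2 = 74.64 mol.
Outlet amounts (n = n₀ + ν ξ):
  Q: 143 − 1(74.64) = 68.36
  M: 175 − 2(74.64) = 25.72
  R: 0 + 1(74.64) = 74.64
  U: 0 + 1(74.64) = 74.64

74.6 mol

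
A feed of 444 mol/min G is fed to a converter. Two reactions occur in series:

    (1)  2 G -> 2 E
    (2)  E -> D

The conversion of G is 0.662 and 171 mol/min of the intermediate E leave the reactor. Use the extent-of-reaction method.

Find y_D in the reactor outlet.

0.277

Conversion of G: G consumed = 2ξ₁ = 0.662 × 444 → ξ₁ = 147 mol/min.
E balance: n_E = 0 + 2ξ₁ − 1ξ₂ = 171 → ξ₂ = (2·147 − 171)/1 = 122.9 mol/min.
Outlet amounts (n = n₀ + Σ ν·ξ):
  G: 444 − 2(147) = 150.1
  E: 0 + 2(147) − 1(122.9) = 171
  D: 0 + 1(122.9) = 122.9
Total out = 444 mol/min; y_D = 122.9 / 444 = 0.2769.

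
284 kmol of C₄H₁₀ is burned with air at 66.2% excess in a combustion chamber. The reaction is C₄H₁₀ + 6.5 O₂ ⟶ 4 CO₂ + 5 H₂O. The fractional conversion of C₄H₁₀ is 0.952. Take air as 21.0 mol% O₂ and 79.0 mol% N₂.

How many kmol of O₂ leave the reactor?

1310 kmol

Stoichiometric O₂ = 6.5 × 284 = 1846 kmol; O₂ fed = 1846 × 1.662 = 3068 kmol.
N₂ fed = 3068 × 79/21 = 11540 kmol.
Fuel reacted = 0.952 × 284 → ξ = 270.4 kmol.
Outlet (n = n₀ + ν ξ):
  C₄H₁₀: 284 − 1(270.4) = 13.63
  O₂: 3068 − 6.5(270.4) = 1311
  N₂: 11540 (inert)
  CO₂: 0 + 4(270.4) = 1081
  H₂O: 0 + 5(270.4) = 1352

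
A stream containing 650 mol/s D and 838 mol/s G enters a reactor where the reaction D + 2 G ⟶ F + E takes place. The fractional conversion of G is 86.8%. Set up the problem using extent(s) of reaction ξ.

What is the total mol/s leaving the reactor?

G reacted = 0.868 × 838 = 727.4 mol/s; ν_G = −2, so ξ = 727.4/2 = 363.7 mol/s.
Outlet amounts (n = n₀ + ν ξ):
  D: 650 − 1(363.7) = 286.3
  G: 838 − 2(363.7) = 110.6
  F: 0 + 1(363.7) = 363.7
  E: 0 + 1(363.7) = 363.7
Total out = 286.3 + 110.6 + 363.7 + 363.7 = 1124 mol/s.

1120 mol/s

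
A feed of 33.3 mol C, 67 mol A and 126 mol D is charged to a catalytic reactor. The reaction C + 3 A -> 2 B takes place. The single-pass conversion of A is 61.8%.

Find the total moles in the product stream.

199 mol

A reacted = 0.618 × 67 = 41.41 mol; ν_A = −3, so ξ = 41.41/3 = 13.8 mol.
Outlet amounts (n = n₀ + ν ξ):
  C: 33.3 − 1(13.8) = 19.5
  A: 67 − 3(13.8) = 25.59
  B: 0 + 2(13.8) = 27.6
  D: 126 (inert)
Total out = 19.5 + 25.59 + 27.6 + 126 = 198.7 mol.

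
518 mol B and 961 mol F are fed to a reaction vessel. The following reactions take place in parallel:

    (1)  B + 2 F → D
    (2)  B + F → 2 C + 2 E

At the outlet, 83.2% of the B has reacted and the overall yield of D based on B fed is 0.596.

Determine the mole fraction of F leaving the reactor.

Yield of D: 1ξ₁ / 518 = 0.596 → ξ₁ = 308.7 mol.
Conversion of B: 1ξ₁ + 1ξ₂ = 0.832 × 518 = 431 → ξ₂ = 122.2 mol.
Outlet amounts (n = n₀ + Σ ν·ξ):
  B: 518 − 1(308.7) − 1(122.2) = 87.02
  F: 961 − 2(308.7) − 1(122.2) = 221.3
  D: 0 + 1(308.7) = 308.7
  C: 0 + 2(122.2) = 244.5
  E: 0 + 2(122.2) = 244.5
Total out = 1106 mol; y_F = 221.3 / 1106 = 0.2001.

0.2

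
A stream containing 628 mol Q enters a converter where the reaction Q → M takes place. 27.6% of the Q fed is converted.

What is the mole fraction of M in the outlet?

0.276

Q reacted = 0.276 × 628 = 173.3 mol; ν_Q = −1, so ξ = 173.3/1 = 173.3 mol.
Outlet amounts (n = n₀ + ν ξ):
  Q: 628 − 1(173.3) = 454.7
  M: 0 + 1(173.3) = 173.3
Total out = 628 mol; y_M = 173.3 / 628 = 0.276.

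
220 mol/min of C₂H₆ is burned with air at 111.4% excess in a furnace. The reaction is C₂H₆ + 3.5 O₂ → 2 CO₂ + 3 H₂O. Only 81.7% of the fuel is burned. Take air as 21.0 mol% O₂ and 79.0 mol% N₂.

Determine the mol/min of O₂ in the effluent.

Stoichiometric O₂ = 3.5 × 220 = 770 mol/min; O₂ fed = 770 × 2.114 = 1628 mol/min.
N₂ fed = 1628 × 79/21 = 6124 mol/min.
Fuel reacted = 0.817 × 220 → ξ = 179.7 mol/min.
Outlet (n = n₀ + ν ξ):
  C₂H₆: 220 − 1(179.7) = 40.26
  O₂: 1628 − 3.5(179.7) = 998.7
  N₂: 6124 (inert)
  CO₂: 0 + 2(179.7) = 359.5
  H₂O: 0 + 3(179.7) = 539.2

999 mol/min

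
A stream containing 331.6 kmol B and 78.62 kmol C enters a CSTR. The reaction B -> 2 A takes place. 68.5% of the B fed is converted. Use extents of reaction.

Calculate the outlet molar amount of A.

B reacted = 0.685 × 331.6 = 227.1 kmol; ν_B = −1, so ξ = 227.1/1 = 227.1 kmol.
Outlet amounts (n = n₀ + ν ξ):
  B: 331.6 − 1(227.1) = 104.5
  A: 0 + 2(227.1) = 454.3
  C: 78.62 (inert)

454 kmol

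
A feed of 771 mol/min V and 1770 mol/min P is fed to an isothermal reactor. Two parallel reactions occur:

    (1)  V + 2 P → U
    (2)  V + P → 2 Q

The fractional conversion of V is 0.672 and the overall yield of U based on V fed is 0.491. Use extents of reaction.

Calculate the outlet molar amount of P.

Yield of U: 1ξ₁ / 771 = 0.491 → ξ₁ = 378.6 mol/min.
Conversion of V: 1ξ₁ + 1ξ₂ = 0.672 × 771 = 518.1 → ξ₂ = 139.6 mol/min.
Outlet amounts (n = n₀ + Σ ν·ξ):
  V: 771 − 1(378.6) − 1(139.6) = 252.9
  P: 1770 − 2(378.6) − 1(139.6) = 873.3
  U: 0 + 1(378.6) = 378.6
  Q: 0 + 2(139.6) = 279.1

873 mol/min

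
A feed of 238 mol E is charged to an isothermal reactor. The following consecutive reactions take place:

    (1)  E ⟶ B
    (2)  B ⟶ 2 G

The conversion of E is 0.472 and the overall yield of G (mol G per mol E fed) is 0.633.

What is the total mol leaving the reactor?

Conversion of E: E consumed = 1ξ₁ = 0.472 × 238 → ξ₁ = 112.3 mol.
Yield of G: 2ξ₂ / 238 = 0.633 → ξ₂ = 75.33 mol.
Outlet amounts (n = n₀ + Σ ν·ξ):
  E: 238 − 1(112.3) = 125.7
  B: 0 + 1(112.3) − 1(75.33) = 37.01
  G: 0 + 2(75.33) = 150.7
Total out = 125.7 + 37.01 + 150.7 = 313.3 mol.

313 mol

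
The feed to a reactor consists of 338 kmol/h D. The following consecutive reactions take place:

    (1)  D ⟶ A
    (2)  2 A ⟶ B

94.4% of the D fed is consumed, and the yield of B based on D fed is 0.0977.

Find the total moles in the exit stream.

Conversion of D: D consumed = 1ξ₁ = 0.944 × 338 → ξ₁ = 319.1 kmol/h.
Yield of B: 1ξ₂ / 338 = 0.0977 → ξ₂ = 33.02 kmol/h.
Outlet amounts (n = n₀ + Σ ν·ξ):
  D: 338 − 1(319.1) = 18.93
  A: 0 + 1(319.1) − 2(33.02) = 253
  B: 0 + 1(33.02) = 33.02
Total out = 18.93 + 253 + 33.02 = 305 kmol/h.

305 kmol/h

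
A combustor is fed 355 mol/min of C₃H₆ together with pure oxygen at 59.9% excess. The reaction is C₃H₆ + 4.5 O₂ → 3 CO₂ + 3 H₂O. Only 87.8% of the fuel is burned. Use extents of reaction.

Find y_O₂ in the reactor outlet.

Stoichiometric O₂ = 4.5 × 355 = 1598 mol/min; O₂ fed = 1598 × 1.599 = 2554 mol/min.
Fuel reacted = 0.878 × 355 → ξ = 311.7 mol/min.
Outlet (n = n₀ + ν ξ):
  C₃H₆: 355 − 1(311.7) = 43.31
  O₂: 2554 − 4.5(311.7) = 1152
  CO₂: 0 + 3(311.7) = 935.1
  H₂O: 0 + 3(311.7) = 935.1
Total out = 3065 mol/min; y_O₂ = 1152 / 3065 = 0.3758.

0.376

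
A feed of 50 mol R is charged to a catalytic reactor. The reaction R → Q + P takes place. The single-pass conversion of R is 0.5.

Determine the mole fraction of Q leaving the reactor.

R reacted = 0.5 × 50 = 25 mol; ν_R = −1, so ξ = 25/1 = 25 mol.
Outlet amounts (n = n₀ + ν ξ):
  R: 50 − 1(25) = 25
  Q: 0 + 1(25) = 25
  P: 0 + 1(25) = 25
Total out = 75 mol; y_Q = 25 / 75 = 0.3333.

0.333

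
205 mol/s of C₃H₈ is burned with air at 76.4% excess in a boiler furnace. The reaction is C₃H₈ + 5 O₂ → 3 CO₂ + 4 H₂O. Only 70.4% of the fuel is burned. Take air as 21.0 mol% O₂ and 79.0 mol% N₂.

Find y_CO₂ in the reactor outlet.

0.0483

Stoichiometric O₂ = 5 × 205 = 1025 mol/s; O₂ fed = 1025 × 1.764 = 1808 mol/s.
N₂ fed = 1808 × 79/21 = 6802 mol/s.
Fuel reacted = 0.704 × 205 → ξ = 144.3 mol/s.
Outlet (n = n₀ + ν ξ):
  C₃H₈: 205 − 1(144.3) = 60.68
  O₂: 1808 − 5(144.3) = 1086
  N₂: 6802 (inert)
  CO₂: 0 + 3(144.3) = 433
  H₂O: 0 + 4(144.3) = 577.3
Total out = 8959 mol/s; y_CO₂ = 433 / 8959 = 0.04833.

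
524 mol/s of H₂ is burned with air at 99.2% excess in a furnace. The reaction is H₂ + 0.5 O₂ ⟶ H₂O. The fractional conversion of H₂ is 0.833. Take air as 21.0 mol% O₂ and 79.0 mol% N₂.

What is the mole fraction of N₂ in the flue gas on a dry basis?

0.834

Stoichiometric O₂ = 0.5 × 524 = 262 mol/s; O₂ fed = 262 × 1.992 = 521.9 mol/s.
N₂ fed = 521.9 × 79/21 = 1963 mol/s.
Fuel reacted = 0.833 × 524 → ξ = 436.5 mol/s.
Outlet (n = n₀ + ν ξ):
  H₂: 524 − 1(436.5) = 87.51
  O₂: 521.9 − 0.5(436.5) = 303.7
  N₂: 1963 (inert)
  H₂O: 0 + 1(436.5) = 436.5
Dry total = 2355 mol/s; y_N₂ (dry) = 1963 / 2355 = 0.8339.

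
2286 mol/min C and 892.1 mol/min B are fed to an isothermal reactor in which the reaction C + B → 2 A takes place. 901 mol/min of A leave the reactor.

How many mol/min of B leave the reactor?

442 mol/min

For A: n = n₀ + 2ξ → 901 = 0 + 2ξ, giving ξ = 450.5 mol/min.
Outlet amounts (n = n₀ + ν ξ):
  C: 2286 − 1(450.5) = 1836
  B: 892.1 − 1(450.5) = 441.6
  A: 0 + 2(450.5) = 901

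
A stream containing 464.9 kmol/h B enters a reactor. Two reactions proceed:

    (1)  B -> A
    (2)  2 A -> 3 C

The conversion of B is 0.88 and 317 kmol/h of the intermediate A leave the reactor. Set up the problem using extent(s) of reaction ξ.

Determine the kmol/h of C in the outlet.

138 kmol/h

Conversion of B: B consumed = 1ξ₁ = 0.88 × 464.9 → ξ₁ = 409.1 kmol/h.
A balance: n_A = 0 + 1ξ₁ − 2ξ₂ = 317 → ξ₂ = (1·409.1 − 317)/2 = 46.06 kmol/h.
Outlet amounts (n = n₀ + Σ ν·ξ):
  B: 464.9 − 1(409.1) = 55.79
  A: 0 + 1(409.1) − 2(46.06) = 317
  C: 0 + 3(46.06) = 138.2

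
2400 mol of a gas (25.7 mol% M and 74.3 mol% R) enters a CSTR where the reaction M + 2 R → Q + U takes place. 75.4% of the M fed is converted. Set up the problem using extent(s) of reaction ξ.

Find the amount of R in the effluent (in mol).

M reacted = 0.754 × 616.8 = 465.1 mol; ν_M = −1, so ξ = 465.1/1 = 465.1 mol.
Outlet amounts (n = n₀ + ν ξ):
  M: 616.8 − 1(465.1) = 151.7
  R: 1783 − 2(465.1) = 853.1
  Q: 0 + 1(465.1) = 465.1
  U: 0 + 1(465.1) = 465.1

853 mol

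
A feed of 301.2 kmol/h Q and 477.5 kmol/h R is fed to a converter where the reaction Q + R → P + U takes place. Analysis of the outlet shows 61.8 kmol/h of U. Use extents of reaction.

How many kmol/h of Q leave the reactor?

239 kmol/h

For U: n = n₀ + 1ξ → 61.8 = 0 + 1ξ, giving ξ = 61.8 kmol/h.
Outlet amounts (n = n₀ + ν ξ):
  Q: 301.2 − 1(61.8) = 239.4
  R: 477.5 − 1(61.8) = 415.7
  P: 0 + 1(61.8) = 61.8
  U: 0 + 1(61.8) = 61.8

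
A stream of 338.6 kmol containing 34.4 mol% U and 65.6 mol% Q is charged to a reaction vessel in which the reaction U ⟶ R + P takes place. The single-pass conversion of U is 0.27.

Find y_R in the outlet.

U reacted = 0.27 × 116.5 = 31.45 kmol; ν_U = −1, so ξ = 31.45/1 = 31.45 kmol.
Outlet amounts (n = n₀ + ν ξ):
  U: 116.5 − 1(31.45) = 85.03
  R: 0 + 1(31.45) = 31.45
  P: 0 + 1(31.45) = 31.45
  Q: 222.1 (inert)
Total out = 370 kmol; y_R = 31.45 / 370 = 0.08499.

0.085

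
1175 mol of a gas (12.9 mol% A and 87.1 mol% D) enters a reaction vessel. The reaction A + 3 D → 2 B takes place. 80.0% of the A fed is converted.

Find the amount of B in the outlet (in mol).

243 mol

A reacted = 0.8 × 151.6 = 121.3 mol; ν_A = −1, so ξ = 121.3/1 = 121.3 mol.
Outlet amounts (n = n₀ + ν ξ):
  A: 151.6 − 1(121.3) = 30.31
  D: 1023 − 3(121.3) = 659.6
  B: 0 + 2(121.3) = 242.5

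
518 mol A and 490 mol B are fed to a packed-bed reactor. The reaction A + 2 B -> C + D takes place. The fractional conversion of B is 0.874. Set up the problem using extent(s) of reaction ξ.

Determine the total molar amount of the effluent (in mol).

B reacted = 0.874 × 490 = 428.3 mol; ν_B = −2, so ξ = 428.3/2 = 214.1 mol.
Outlet amounts (n = n₀ + ν ξ):
  A: 518 − 1(214.1) = 303.9
  B: 490 − 2(214.1) = 61.74
  C: 0 + 1(214.1) = 214.1
  D: 0 + 1(214.1) = 214.1
Total out = 303.9 + 61.74 + 214.1 + 214.1 = 793.9 mol.

794 mol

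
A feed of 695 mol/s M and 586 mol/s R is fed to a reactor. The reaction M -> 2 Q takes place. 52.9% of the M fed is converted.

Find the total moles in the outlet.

1650 mol/s

M reacted = 0.529 × 695 = 367.7 mol/s; ν_M = −1, so ξ = 367.7/1 = 367.7 mol/s.
Outlet amounts (n = n₀ + ν ξ):
  M: 695 − 1(367.7) = 327.3
  Q: 0 + 2(367.7) = 735.3
  R: 586 (inert)
Total out = 327.3 + 735.3 + 586 = 1649 mol/s.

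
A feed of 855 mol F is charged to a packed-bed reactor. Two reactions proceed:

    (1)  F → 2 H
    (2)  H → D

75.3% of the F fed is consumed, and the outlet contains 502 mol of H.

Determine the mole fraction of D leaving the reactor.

0.524

Conversion of F: F consumed = 1ξ₁ = 0.753 × 855 → ξ₁ = 643.8 mol.
H balance: n_H = 0 + 2ξ₁ − 1ξ₂ = 502 → ξ₂ = (2·643.8 − 502)/1 = 785.6 mol.
Outlet amounts (n = n₀ + Σ ν·ξ):
  F: 855 − 1(643.8) = 211.2
  H: 0 + 2(643.8) − 1(785.6) = 502
  D: 0 + 1(785.6) = 785.6
Total out = 1499 mol; y_D = 785.6 / 1499 = 0.5242.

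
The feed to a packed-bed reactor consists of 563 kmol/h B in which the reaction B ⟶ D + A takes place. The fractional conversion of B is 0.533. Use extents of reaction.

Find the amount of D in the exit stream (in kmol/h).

B reacted = 0.533 × 563 = 300.1 kmol/h; ν_B = −1, so ξ = 300.1/1 = 300.1 kmol/h.
Outlet amounts (n = n₀ + ν ξ):
  B: 563 − 1(300.1) = 262.9
  D: 0 + 1(300.1) = 300.1
  A: 0 + 1(300.1) = 300.1

300 kmol/h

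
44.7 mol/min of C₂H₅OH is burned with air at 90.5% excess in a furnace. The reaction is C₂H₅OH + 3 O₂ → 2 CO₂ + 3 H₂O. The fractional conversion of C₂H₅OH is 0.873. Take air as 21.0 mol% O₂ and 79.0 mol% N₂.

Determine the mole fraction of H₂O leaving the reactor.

Stoichiometric O₂ = 3 × 44.7 = 134.1 mol/min; O₂ fed = 134.1 × 1.905 = 255.5 mol/min.
N₂ fed = 255.5 × 79/21 = 961 mol/min.
Fuel reacted = 0.873 × 44.7 → ξ = 39.02 mol/min.
Outlet (n = n₀ + ν ξ):
  C₂H₅OH: 44.7 − 1(39.02) = 5.677
  O₂: 255.5 − 3(39.02) = 138.4
  N₂: 961 (inert)
  CO₂: 0 + 2(39.02) = 78.05
  H₂O: 0 + 3(39.02) = 117.1
Total out = 1300 mol/min; y_H₂O = 117.1 / 1300 = 0.09004.

0.09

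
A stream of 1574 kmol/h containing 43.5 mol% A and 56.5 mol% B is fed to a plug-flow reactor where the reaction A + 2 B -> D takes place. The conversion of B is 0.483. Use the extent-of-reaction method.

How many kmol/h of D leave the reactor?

215 kmol/h

B reacted = 0.483 × 889.3 = 429.5 kmol/h; ν_B = −2, so ξ = 429.5/2 = 214.8 kmol/h.
Outlet amounts (n = n₀ + ν ξ):
  A: 684.7 − 1(214.8) = 469.9
  B: 889.3 − 2(214.8) = 459.8
  D: 0 + 1(214.8) = 214.8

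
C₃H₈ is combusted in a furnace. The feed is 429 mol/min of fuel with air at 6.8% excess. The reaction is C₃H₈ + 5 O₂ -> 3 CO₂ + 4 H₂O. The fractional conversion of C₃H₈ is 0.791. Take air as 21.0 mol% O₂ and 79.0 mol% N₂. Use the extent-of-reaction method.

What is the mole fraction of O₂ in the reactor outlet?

0.0509

Stoichiometric O₂ = 5 × 429 = 2145 mol/min; O₂ fed = 2145 × 1.068 = 2291 mol/min.
N₂ fed = 2291 × 79/21 = 8618 mol/min.
Fuel reacted = 0.791 × 429 → ξ = 339.3 mol/min.
Outlet (n = n₀ + ν ξ):
  C₃H₈: 429 − 1(339.3) = 89.66
  O₂: 2291 − 5(339.3) = 594.2
  N₂: 8618 (inert)
  CO₂: 0 + 3(339.3) = 1018
  H₂O: 0 + 4(339.3) = 1357
Total out = 11680 mol/min; y_O₂ = 594.2 / 11680 = 0.05088.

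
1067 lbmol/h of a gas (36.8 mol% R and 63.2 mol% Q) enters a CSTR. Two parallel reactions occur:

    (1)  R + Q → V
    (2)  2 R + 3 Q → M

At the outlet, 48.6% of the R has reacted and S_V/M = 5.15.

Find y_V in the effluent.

Conversion of R: R consumed = 0.486 × 392.7 = 190.8 lbmol/h = 1ξ₁ + 2ξ₂.
Selectivity: 1ξ₁ / (1ξ₂) = 5.15 → ξ₁ = 5.15 ξ₂.
Substitute: (1·5.15 + 2) ξ₂ = 190.8 → ξ₂ = 26.69 lbmol/h, ξ₁ = 137.5 lbmol/h.
Outlet amounts (n = n₀ + Σ ν·ξ):
  R: 392.7 − 1(137.5) − 2(26.69) = 201.8
  Q: 674.3 − 1(137.5) − 3(26.69) = 456.8
  V: 0 + 1(137.5) = 137.5
  M: 0 + 1(26.69) = 26.69
Total out = 822.8 lbmol/h; y_V = 137.5 / 822.8 = 0.1671.

0.167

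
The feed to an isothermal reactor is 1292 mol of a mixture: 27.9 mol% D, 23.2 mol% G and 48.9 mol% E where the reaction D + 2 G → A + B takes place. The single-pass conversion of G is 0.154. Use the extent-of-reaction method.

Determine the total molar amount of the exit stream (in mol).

1270 mol

G reacted = 0.154 × 299.7 = 46.16 mol; ν_G = −2, so ξ = 46.16/2 = 23.08 mol.
Outlet amounts (n = n₀ + ν ξ):
  D: 360.5 − 1(23.08) = 337.4
  G: 299.7 − 2(23.08) = 253.6
  A: 0 + 1(23.08) = 23.08
  B: 0 + 1(23.08) = 23.08
  E: 631.8 (inert)
Total out = 337.4 + 253.6 + 23.08 + 23.08 + 631.8 = 1269 mol.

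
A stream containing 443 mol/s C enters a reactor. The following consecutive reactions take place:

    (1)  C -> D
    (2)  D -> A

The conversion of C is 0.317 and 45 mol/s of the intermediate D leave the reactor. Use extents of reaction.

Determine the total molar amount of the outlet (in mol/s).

Conversion of C: C consumed = 1ξ₁ = 0.317 × 443 → ξ₁ = 140.4 mol/s.
D balance: n_D = 0 + 1ξ₁ − 1ξ₂ = 45 → ξ₂ = (1·140.4 − 45)/1 = 95.43 mol/s.
Outlet amounts (n = n₀ + Σ ν·ξ):
  C: 443 − 1(140.4) = 302.6
  D: 0 + 1(140.4) − 1(95.43) = 45
  A: 0 + 1(95.43) = 95.43
Total out = 302.6 + 45 + 95.43 = 443 mol/s.

443 mol/s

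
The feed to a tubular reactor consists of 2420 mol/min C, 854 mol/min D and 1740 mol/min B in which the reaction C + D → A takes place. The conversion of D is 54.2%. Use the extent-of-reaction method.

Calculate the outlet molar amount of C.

D reacted = 0.542 × 854 = 462.9 mol/min; ν_D = −1, so ξ = 462.9/1 = 462.9 mol/min.
Outlet amounts (n = n₀ + ν ξ):
  C: 2420 − 1(462.9) = 1957
  D: 854 − 1(462.9) = 391.1
  A: 0 + 1(462.9) = 462.9
  B: 1740 (inert)

1960 mol/min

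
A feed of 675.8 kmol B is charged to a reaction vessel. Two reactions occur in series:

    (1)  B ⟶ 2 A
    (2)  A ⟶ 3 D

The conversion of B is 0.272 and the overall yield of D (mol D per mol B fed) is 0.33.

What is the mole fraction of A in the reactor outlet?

0.291

Conversion of B: B consumed = 1ξ₁ = 0.272 × 675.8 → ξ₁ = 183.8 kmol.
Yield of D: 3ξ₂ / 675.8 = 0.33 → ξ₂ = 74.34 kmol.
Outlet amounts (n = n₀ + Σ ν·ξ):
  B: 675.8 − 1(183.8) = 492
  A: 0 + 2(183.8) − 1(74.34) = 293.3
  D: 0 + 3(74.34) = 223
Total out = 1008 kmol; y_A = 293.3 / 1008 = 0.2909.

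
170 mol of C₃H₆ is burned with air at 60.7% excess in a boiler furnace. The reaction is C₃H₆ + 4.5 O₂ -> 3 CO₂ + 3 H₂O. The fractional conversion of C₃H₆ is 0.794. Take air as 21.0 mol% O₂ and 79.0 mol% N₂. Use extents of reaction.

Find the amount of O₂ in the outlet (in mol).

Stoichiometric O₂ = 4.5 × 170 = 765 mol; O₂ fed = 765 × 1.607 = 1229 mol.
N₂ fed = 1229 × 79/21 = 4625 mol.
Fuel reacted = 0.794 × 170 → ξ = 135 mol.
Outlet (n = n₀ + ν ξ):
  C₃H₆: 170 − 1(135) = 35.02
  O₂: 1229 − 4.5(135) = 621.9
  N₂: 4625 (inert)
  CO₂: 0 + 3(135) = 404.9
  H₂O: 0 + 3(135) = 404.9

622 mol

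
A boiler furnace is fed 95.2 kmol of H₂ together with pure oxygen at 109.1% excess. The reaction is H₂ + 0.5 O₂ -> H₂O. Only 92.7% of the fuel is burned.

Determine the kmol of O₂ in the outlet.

Stoichiometric O₂ = 0.5 × 95.2 = 47.6 kmol; O₂ fed = 47.6 × 2.091 = 99.53 kmol.
Fuel reacted = 0.927 × 95.2 → ξ = 88.25 kmol.
Outlet (n = n₀ + ν ξ):
  H₂: 95.2 − 1(88.25) = 6.95
  O₂: 99.53 − 0.5(88.25) = 55.41
  H₂O: 0 + 1(88.25) = 88.25

55.4 kmol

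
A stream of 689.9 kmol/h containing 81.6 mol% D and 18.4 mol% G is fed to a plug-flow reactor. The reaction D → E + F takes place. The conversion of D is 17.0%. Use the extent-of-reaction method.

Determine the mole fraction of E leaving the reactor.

D reacted = 0.17 × 563 = 95.7 kmol/h; ν_D = −1, so ξ = 95.7/1 = 95.7 kmol/h.
Outlet amounts (n = n₀ + ν ξ):
  D: 563 − 1(95.7) = 467.3
  E: 0 + 1(95.7) = 95.7
  F: 0 + 1(95.7) = 95.7
  G: 126.9 (inert)
Total out = 785.6 kmol/h; y_E = 95.7 / 785.6 = 0.1218.

0.122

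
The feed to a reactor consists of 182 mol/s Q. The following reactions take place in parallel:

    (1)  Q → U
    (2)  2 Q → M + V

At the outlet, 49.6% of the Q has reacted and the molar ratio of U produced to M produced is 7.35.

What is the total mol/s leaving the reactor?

182 mol/s

Conversion of Q: Q consumed = 0.496 × 182 = 90.27 mol/s = 1ξ₁ + 2ξ₂.
Selectivity: 1ξ₁ / (1ξ₂) = 7.35 → ξ₁ = 7.35 ξ₂.
Substitute: (1·7.35 + 2) ξ₂ = 90.27 → ξ₂ = 9.655 mol/s, ξ₁ = 70.96 mol/s.
Outlet amounts (n = n₀ + Σ ν·ξ):
  Q: 182 − 1(70.96) − 2(9.655) = 91.73
  U: 0 + 1(70.96) = 70.96
  M: 0 + 1(9.655) = 9.655
  V: 0 + 1(9.655) = 9.655
Total out = 91.73 + 70.96 + 9.655 + 9.655 = 182 mol/s.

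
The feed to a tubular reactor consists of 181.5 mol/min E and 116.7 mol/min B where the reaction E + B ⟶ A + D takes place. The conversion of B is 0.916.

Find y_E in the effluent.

0.25

B reacted = 0.916 × 116.7 = 106.9 mol/min; ν_B = −1, so ξ = 106.9/1 = 106.9 mol/min.
Outlet amounts (n = n₀ + ν ξ):
  E: 181.5 − 1(106.9) = 74.6
  B: 116.7 − 1(106.9) = 9.803
  A: 0 + 1(106.9) = 106.9
  D: 0 + 1(106.9) = 106.9
Total out = 298.2 mol/min; y_E = 74.6 / 298.2 = 0.2502.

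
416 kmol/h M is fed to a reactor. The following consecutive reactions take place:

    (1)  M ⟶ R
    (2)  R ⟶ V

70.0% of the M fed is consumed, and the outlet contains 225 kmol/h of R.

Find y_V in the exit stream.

0.159

Conversion of M: M consumed = 1ξ₁ = 0.7 × 416 → ξ₁ = 291.2 kmol/h.
R balance: n_R = 0 + 1ξ₁ − 1ξ₂ = 225 → ξ₂ = (1·291.2 − 225)/1 = 66.2 kmol/h.
Outlet amounts (n = n₀ + Σ ν·ξ):
  M: 416 − 1(291.2) = 124.8
  R: 0 + 1(291.2) − 1(66.2) = 225
  V: 0 + 1(66.2) = 66.2
Total out = 416 kmol/h; y_V = 66.2 / 416 = 0.1591.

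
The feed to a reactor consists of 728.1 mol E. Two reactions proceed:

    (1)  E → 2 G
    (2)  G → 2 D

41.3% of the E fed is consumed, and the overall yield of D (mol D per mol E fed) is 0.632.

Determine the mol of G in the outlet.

Conversion of E: E consumed = 1ξ₁ = 0.413 × 728.1 → ξ₁ = 300.7 mol.
Yield of D: 2ξ₂ / 728.1 = 0.632 → ξ₂ = 230.1 mol.
Outlet amounts (n = n₀ + Σ ν·ξ):
  E: 728.1 − 1(300.7) = 427.4
  G: 0 + 2(300.7) − 1(230.1) = 371.3
  D: 0 + 2(230.1) = 460.2

371 mol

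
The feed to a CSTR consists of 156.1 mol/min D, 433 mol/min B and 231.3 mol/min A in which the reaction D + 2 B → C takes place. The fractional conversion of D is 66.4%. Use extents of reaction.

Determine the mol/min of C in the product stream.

D reacted = 0.664 × 156.1 = 103.7 mol/min; ν_D = −1, so ξ = 103.7/1 = 103.7 mol/min.
Outlet amounts (n = n₀ + ν ξ):
  D: 156.1 − 1(103.7) = 52.45
  B: 433 − 2(103.7) = 225.7
  C: 0 + 1(103.7) = 103.7
  A: 231.3 (inert)

104 mol/min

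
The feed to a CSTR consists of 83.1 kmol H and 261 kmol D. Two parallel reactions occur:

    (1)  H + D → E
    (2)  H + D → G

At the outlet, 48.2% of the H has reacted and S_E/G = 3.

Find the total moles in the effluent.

Conversion of H: H consumed = 0.482 × 83.1 = 40.05 kmol = 1ξ₁ + 1ξ₂.
Selectivity: 1ξ₁ / (1ξ₂) = 3 → ξ₁ = 3 ξ₂.
Substitute: (1·3 + 1) ξ₂ = 40.05 → ξ₂ = 10.01 kmol, ξ₁ = 30.04 kmol.
Outlet amounts (n = n₀ + Σ ν·ξ):
  H: 83.1 − 1(30.04) − 1(10.01) = 43.05
  D: 261 − 1(30.04) − 1(10.01) = 220.9
  E: 0 + 1(30.04) = 30.04
  G: 0 + 1(10.01) = 10.01
Total out = 43.05 + 220.9 + 30.04 + 10.01 = 304 kmol.

304 kmol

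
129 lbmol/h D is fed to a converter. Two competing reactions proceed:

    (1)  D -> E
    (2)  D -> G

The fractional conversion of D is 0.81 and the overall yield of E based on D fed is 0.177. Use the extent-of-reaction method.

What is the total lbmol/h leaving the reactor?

Yield of E: 1ξ₁ / 129 = 0.177 → ξ₁ = 22.83 lbmol/h.
Conversion of D: 1ξ₁ + 1ξ₂ = 0.81 × 129 = 104.5 → ξ₂ = 81.66 lbmol/h.
Outlet amounts (n = n₀ + Σ ν·ξ):
  D: 129 − 1(22.83) − 1(81.66) = 24.51
  E: 0 + 1(22.83) = 22.83
  G: 0 + 1(81.66) = 81.66
Total out = 24.51 + 22.83 + 81.66 = 129 lbmol/h.

129 lbmol/h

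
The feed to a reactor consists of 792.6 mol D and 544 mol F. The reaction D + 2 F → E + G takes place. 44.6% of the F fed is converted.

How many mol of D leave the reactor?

F reacted = 0.446 × 544 = 242.6 mol; ν_F = −2, so ξ = 242.6/2 = 121.3 mol.
Outlet amounts (n = n₀ + ν ξ):
  D: 792.6 − 1(121.3) = 671.3
  F: 544 − 2(121.3) = 301.4
  E: 0 + 1(121.3) = 121.3
  G: 0 + 1(121.3) = 121.3

671 mol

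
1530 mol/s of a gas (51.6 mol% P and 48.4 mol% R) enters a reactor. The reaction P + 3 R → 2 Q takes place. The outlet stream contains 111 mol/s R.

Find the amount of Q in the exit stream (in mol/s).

420 mol/s

For R: n = n₀ − 3ξ → 111 = 740.5 − 3ξ, giving ξ = 209.8 mol/s.
Outlet amounts (n = n₀ + ν ξ):
  P: 789.5 − 1(209.8) = 579.6
  R: 740.5 − 3(209.8) = 111
  Q: 0 + 2(209.8) = 419.7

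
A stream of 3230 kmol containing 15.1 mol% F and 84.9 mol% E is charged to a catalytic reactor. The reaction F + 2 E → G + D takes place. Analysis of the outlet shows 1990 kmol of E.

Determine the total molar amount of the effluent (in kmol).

For E: n = n₀ − 2ξ → 1990 = 2742 − 2ξ, giving ξ = 376.1 kmol.
Outlet amounts (n = n₀ + ν ξ):
  F: 487.7 − 1(376.1) = 111.6
  E: 2742 − 2(376.1) = 1990
  G: 0 + 1(376.1) = 376.1
  D: 0 + 1(376.1) = 376.1
Total out = 111.6 + 1990 + 376.1 + 376.1 = 2854 kmol.

2850 kmol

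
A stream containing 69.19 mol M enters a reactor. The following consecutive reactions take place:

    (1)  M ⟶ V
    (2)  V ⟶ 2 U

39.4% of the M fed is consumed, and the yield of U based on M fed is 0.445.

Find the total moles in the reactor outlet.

Conversion of M: M consumed = 1ξ₁ = 0.394 × 69.19 → ξ₁ = 27.26 mol.
Yield of U: 2ξ₂ / 69.19 = 0.445 → ξ₂ = 15.39 mol.
Outlet amounts (n = n₀ + Σ ν·ξ):
  M: 69.19 − 1(27.26) = 41.93
  V: 0 + 1(27.26) − 1(15.39) = 11.87
  U: 0 + 2(15.39) = 30.79
Total out = 41.93 + 11.87 + 30.79 = 84.58 mol.

84.6 mol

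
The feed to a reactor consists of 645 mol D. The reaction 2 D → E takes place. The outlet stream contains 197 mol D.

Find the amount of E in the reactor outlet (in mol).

For D: n = n₀ − 2ξ → 197 = 645 − 2ξ, giving ξ = 224 mol.
Outlet amounts (n = n₀ + ν ξ):
  D: 645 − 2(224) = 197
  E: 0 + 1(224) = 224

224 mol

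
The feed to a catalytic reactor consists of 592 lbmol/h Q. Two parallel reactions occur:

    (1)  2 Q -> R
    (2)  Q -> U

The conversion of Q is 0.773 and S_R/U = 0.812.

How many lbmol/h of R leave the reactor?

142 lbmol/h

Conversion of Q: Q consumed = 0.773 × 592 = 457.6 lbmol/h = 2ξ₁ + 1ξ₂.
Selectivity: 1ξ₁ / (1ξ₂) = 0.812 → ξ₁ = 0.812 ξ₂.
Substitute: (2·0.812 + 1) ξ₂ = 457.6 → ξ₂ = 174.4 lbmol/h, ξ₁ = 141.6 lbmol/h.
Outlet amounts (n = n₀ + Σ ν·ξ):
  Q: 592 − 2(141.6) − 1(174.4) = 134.4
  R: 0 + 1(141.6) = 141.6
  U: 0 + 1(174.4) = 174.4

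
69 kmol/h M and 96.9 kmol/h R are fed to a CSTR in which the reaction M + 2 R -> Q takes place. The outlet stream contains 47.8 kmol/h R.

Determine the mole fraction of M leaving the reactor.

For R: n = n₀ − 2ξ → 47.8 = 96.9 − 2ξ, giving ξ = 24.55 kmol/h.
Outlet amounts (n = n₀ + ν ξ):
  M: 69 − 1(24.55) = 44.45
  R: 96.9 − 2(24.55) = 47.8
  Q: 0 + 1(24.55) = 24.55
Total out = 116.8 kmol/h; y_M = 44.45 / 116.8 = 0.3806.

0.381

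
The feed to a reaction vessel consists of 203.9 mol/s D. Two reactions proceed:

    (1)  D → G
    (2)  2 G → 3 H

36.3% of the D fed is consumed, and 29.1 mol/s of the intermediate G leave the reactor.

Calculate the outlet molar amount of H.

67.4 mol/s

Conversion of D: D consumed = 1ξ₁ = 0.363 × 203.9 → ξ₁ = 74.02 mol/s.
G balance: n_G = 0 + 1ξ₁ − 2ξ₂ = 29.1 → ξ₂ = (1·74.02 − 29.1)/2 = 22.46 mol/s.
Outlet amounts (n = n₀ + Σ ν·ξ):
  D: 203.9 − 1(74.02) = 129.9
  G: 0 + 1(74.02) − 2(22.46) = 29.1
  H: 0 + 3(22.46) = 67.37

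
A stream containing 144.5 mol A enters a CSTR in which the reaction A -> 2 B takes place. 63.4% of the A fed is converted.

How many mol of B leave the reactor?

183 mol

A reacted = 0.634 × 144.5 = 91.61 mol; ν_A = −1, so ξ = 91.61/1 = 91.61 mol.
Outlet amounts (n = n₀ + ν ξ):
  A: 144.5 − 1(91.61) = 52.89
  B: 0 + 2(91.61) = 183.2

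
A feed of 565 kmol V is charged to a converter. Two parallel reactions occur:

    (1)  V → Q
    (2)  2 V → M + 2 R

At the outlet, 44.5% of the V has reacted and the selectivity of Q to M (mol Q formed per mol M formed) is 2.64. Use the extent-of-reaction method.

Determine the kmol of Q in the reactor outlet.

Conversion of V: V consumed = 0.445 × 565 = 251.4 kmol = 1ξ₁ + 2ξ₂.
Selectivity: 1ξ₁ / (1ξ₂) = 2.64 → ξ₁ = 2.64 ξ₂.
Substitute: (1·2.64 + 2) ξ₂ = 251.4 → ξ₂ = 54.19 kmol, ξ₁ = 143.1 kmol.
Outlet amounts (n = n₀ + Σ ν·ξ):
  V: 565 − 1(143.1) − 2(54.19) = 313.6
  Q: 0 + 1(143.1) = 143.1
  M: 0 + 1(54.19) = 54.19
  R: 0 + 2(54.19) = 108.4

143 kmol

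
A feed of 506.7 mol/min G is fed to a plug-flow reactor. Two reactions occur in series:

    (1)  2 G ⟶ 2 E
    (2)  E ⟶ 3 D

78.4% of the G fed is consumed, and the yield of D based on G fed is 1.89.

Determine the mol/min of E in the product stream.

Conversion of G: G consumed = 2ξ₁ = 0.784 × 506.7 → ξ₁ = 198.6 mol/min.
Yield of D: 3ξ₂ / 506.7 = 1.89 → ξ₂ = 319.2 mol/min.
Outlet amounts (n = n₀ + Σ ν·ξ):
  G: 506.7 − 2(198.6) = 109.4
  E: 0 + 2(198.6) − 1(319.2) = 78.03
  D: 0 + 3(319.2) = 957.7

78 mol/min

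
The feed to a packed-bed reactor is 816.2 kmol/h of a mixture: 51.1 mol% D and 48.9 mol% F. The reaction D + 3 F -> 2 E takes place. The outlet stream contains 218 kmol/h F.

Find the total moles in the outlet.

For F: n = n₀ − 3ξ → 218 = 399.1 − 3ξ, giving ξ = 60.37 kmol/h.
Outlet amounts (n = n₀ + ν ξ):
  D: 417.1 − 1(60.37) = 356.7
  F: 399.1 − 3(60.37) = 218
  E: 0 + 2(60.37) = 120.7
Total out = 356.7 + 218 + 120.7 = 695.5 kmol/h.

695 kmol/h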